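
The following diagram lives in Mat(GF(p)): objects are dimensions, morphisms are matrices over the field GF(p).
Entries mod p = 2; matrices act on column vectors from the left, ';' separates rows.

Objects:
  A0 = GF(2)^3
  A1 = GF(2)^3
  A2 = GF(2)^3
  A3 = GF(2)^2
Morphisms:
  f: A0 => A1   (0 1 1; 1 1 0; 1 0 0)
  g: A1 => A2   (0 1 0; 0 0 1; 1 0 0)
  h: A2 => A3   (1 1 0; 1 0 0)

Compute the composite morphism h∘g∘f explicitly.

  e0=(1,0,0) f=>(0,1,1) g=>(1,1,0) h=>(0,1)
  e1=(0,1,0) f=>(1,1,0) g=>(1,0,1) h=>(1,1)
  e2=(0,0,1) f=>(1,0,0) g=>(0,0,1) h=>(0,0)
result: (0 1 0; 1 1 0)

Answer: (0 1 0; 1 1 0)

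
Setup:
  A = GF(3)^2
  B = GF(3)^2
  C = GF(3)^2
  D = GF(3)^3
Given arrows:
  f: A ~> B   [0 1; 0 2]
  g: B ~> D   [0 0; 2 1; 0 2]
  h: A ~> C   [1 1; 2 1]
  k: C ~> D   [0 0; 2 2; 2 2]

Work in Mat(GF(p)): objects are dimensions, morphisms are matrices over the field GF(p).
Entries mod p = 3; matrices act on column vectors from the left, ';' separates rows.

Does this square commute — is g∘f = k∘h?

Path 1 = f;g:
  e0=(1,0) f~>(0,0) g~>(0,0,0)
  e1=(0,1) f~>(1,2) g~>(0,1,1)
  composite₁ = [0 0; 0 1; 0 1]
Path 2 = h;k:
  e0=(1,0) h~>(1,2) k~>(0,0,0)
  e1=(0,1) h~>(1,1) k~>(0,1,1)
  composite₂ = [0 0; 0 1; 0 1]
Equal? same morphism ✓

Answer: COMMUTES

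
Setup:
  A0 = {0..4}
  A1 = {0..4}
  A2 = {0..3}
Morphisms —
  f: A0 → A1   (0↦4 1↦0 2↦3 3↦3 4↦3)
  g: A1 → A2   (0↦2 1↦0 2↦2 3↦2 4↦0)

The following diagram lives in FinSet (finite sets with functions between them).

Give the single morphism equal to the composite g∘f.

Answer: (0↦0 1↦2 2↦2 3↦2 4↦2)

Derivation:
  0 f→4 g→0
  1 f→0 g→2
  2 f→3 g→2
  3 f→3 g→2
  4 f→3 g→2
result: (0↦0 1↦2 2↦2 3↦2 4↦2)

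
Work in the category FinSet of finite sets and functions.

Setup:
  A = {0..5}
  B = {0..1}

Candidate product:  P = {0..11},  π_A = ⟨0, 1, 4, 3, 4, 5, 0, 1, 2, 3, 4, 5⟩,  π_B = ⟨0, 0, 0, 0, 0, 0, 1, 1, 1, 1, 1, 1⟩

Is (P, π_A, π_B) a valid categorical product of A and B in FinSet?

|A|·|B| = 6·2 = 12;  |P| = 12
Check the pairing map k ↦ (π_A(k), π_B(k)):
  0 : (0,0)
  1 : (1,0)
  2 : (4,0)
  3 : (3,0)
  4 : (4,0)  ✗ repeats pair of k=2
  5 : (5,0)
  6 : (0,1)
  7 : (1,1)
  8 : (2,1)
  9 : (3,1)
  10 : (4,1)
  11 : (5,1)
distinct pairs in image: 11 / 12 needed
  → (4,0) hit at k=2 and k=4

Answer: NOT A VALID PRODUCT — duplicate pair at indices 4,2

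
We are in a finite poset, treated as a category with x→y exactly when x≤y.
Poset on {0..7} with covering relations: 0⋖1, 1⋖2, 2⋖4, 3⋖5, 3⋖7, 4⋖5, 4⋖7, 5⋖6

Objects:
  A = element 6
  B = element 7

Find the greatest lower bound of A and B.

Answer: NO MEET EXISTS

Trace:
Common predecessors of 6,7: {0,1,2,3,4}
  maximal lower bounds 3 and 4 are incomparable: neither 3<=4 nor 4<=3
→ no greatest lower bound exists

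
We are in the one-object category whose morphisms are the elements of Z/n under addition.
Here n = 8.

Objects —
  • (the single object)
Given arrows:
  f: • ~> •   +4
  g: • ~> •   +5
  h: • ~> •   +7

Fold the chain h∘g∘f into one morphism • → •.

  0 +4≡4 +5≡1 +7≡0  (mod 8)
⟦path⟧: +0

Answer: +0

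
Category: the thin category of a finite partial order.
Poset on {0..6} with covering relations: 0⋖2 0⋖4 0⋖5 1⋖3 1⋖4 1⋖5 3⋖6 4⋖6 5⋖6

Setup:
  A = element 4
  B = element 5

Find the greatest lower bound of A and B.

Common predecessors of 4,5: {0,1}
  maximal lower bounds 0 and 1 are incomparable: neither 0⊑1 nor 1⊑0
→ no greatest lower bound exists

Answer: NO MEET EXISTS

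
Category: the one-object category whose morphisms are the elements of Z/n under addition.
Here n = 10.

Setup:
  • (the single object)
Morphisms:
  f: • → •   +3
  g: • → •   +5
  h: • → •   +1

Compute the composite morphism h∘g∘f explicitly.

  0 +3≡3 +5≡8 +1≡9  (mod 10)
result: +9

Answer: +9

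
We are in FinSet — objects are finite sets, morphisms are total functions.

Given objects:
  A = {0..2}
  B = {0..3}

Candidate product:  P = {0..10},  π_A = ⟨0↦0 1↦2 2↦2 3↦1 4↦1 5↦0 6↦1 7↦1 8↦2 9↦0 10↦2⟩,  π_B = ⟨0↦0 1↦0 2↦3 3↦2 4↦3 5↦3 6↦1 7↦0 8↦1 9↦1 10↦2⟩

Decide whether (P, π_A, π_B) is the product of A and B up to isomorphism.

Answer: NOT A VALID PRODUCT — |P|=11 ≠ |A|·|B|=12

Work:
|A|·|B| = 3·4 = 12;  |P| = 11
  → cardinalities differ; no bijection possible.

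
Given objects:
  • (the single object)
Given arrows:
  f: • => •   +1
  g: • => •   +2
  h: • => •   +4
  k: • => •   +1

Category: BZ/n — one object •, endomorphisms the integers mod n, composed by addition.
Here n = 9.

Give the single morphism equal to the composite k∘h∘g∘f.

  0 +1≡1 +2≡3 +4≡7 +1≡8  (mod 9)
result: +8

Answer: +8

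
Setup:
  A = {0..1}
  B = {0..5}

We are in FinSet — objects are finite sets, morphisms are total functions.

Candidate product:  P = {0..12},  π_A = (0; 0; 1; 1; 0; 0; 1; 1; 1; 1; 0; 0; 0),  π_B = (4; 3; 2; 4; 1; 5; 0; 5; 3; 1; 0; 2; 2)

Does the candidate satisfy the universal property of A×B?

|A|·|B| = 2·6 = 12;  |P| = 13
  → cardinalities differ; no bijection possible.

Answer: NOT A VALID PRODUCT — |P|=13 ≠ |A|·|B|=12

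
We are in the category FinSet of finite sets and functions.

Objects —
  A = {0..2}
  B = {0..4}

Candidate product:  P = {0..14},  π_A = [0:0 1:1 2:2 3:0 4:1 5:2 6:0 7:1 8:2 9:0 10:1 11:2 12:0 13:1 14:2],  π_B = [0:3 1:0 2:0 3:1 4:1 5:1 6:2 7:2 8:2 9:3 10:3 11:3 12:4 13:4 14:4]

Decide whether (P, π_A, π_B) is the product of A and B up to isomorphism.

|A|·|B| = 3·5 = 15;  |P| = 15
Check the pairing map k ↦ (π_A(k), π_B(k)):
  0 : (0,3)
  1 : (1,0)
  2 : (2,0)
  3 : (0,1)
  4 : (1,1)
  5 : (2,1)
  6 : (0,2)
  7 : (1,2)
  8 : (2,2)
  9 : (0,3)  ✗ repeats pair of k=0
  10 : (1,3)
  11 : (2,3)
  12 : (0,4)
  13 : (1,4)
  14 : (2,4)
distinct pairs in image: 14 / 15 needed
  → (0,3) hit at k=0 and k=9

Answer: NOT A VALID PRODUCT — duplicate pair at indices 9,0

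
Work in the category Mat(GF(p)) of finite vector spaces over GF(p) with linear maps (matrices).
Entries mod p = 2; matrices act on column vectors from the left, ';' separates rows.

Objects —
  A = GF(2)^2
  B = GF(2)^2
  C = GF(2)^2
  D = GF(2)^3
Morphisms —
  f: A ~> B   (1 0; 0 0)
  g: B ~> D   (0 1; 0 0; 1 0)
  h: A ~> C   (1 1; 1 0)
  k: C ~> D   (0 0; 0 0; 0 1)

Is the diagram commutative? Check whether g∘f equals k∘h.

1) trace f;g:
  e0=[1,0] f~>[1,0] g~>[0,0,1]
  e1=[0,1] f~>[0,0] g~>[0,0,0]
  composite₁ = (0 0; 0 0; 1 0)
2) trace h;k:
  e0=[1,0] h~>[1,1] k~>[0,0,1]
  e1=[0,1] h~>[1,0] k~>[0,0,0]
  composite₂ = (0 0; 0 0; 1 0)
Equal? same morphism ✓

Answer: COMMUTES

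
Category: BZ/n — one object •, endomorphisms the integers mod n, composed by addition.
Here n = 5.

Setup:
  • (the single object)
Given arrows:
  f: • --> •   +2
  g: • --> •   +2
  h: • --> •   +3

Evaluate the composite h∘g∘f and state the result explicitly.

Answer: +2

Trace:
  0 +2≡2 +2≡4 +3≡2  (mod 5)
composite: +2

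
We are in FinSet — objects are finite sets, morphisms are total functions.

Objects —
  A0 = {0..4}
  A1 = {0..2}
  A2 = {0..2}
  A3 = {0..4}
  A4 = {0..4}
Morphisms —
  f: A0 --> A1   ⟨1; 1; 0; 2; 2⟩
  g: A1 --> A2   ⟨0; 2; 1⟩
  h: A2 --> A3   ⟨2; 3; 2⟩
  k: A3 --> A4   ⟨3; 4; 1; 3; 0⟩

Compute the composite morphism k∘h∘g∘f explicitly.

Answer: ⟨1; 1; 1; 3; 3⟩

Work:
  0 f-->1 g-->2 h-->2 k-->1
  1 f-->1 g-->2 h-->2 k-->1
  2 f-->0 g-->0 h-->2 k-->1
  3 f-->2 g-->1 h-->3 k-->3
  4 f-->2 g-->1 h-->3 k-->3
⟦path⟧: ⟨1; 1; 1; 3; 3⟩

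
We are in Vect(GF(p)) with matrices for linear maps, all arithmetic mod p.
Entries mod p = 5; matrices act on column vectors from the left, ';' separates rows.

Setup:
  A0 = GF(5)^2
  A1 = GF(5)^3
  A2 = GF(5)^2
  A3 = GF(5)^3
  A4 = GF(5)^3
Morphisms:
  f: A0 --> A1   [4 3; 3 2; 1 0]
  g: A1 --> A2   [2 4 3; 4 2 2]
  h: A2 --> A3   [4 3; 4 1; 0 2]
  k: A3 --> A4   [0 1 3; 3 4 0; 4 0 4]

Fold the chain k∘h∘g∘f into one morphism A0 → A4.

Answer: [0 3; 1 0; 3 4]

Trace:
  e0=[1,0] f-->[4,3,1] g-->[3,4] h-->[4,1,3] k-->[0,1,3]
  e1=[0,1] f-->[3,2,0] g-->[4,1] h-->[4,2,2] k-->[3,0,4]
result: [0 3; 1 0; 3 4]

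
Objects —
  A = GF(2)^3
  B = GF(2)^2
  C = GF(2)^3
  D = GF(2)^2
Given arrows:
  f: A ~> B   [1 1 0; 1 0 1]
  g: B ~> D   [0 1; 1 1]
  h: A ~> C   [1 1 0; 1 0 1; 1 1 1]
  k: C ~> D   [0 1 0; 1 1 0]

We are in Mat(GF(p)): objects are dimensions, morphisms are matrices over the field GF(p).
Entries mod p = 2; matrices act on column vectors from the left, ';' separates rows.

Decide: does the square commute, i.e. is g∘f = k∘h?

Answer: COMMUTES

Derivation:
1) trace f;g:
  e0=⟨1,0,0⟩ f~>⟨1,1⟩ g~>⟨1,0⟩
  e1=⟨0,1,0⟩ f~>⟨1,0⟩ g~>⟨0,1⟩
  e2=⟨0,0,1⟩ f~>⟨0,1⟩ g~>⟨1,1⟩
  composite₁ = [1 0 1; 0 1 1]
2) trace h;k:
  e0=⟨1,0,0⟩ h~>⟨1,1,1⟩ k~>⟨1,0⟩
  e1=⟨0,1,0⟩ h~>⟨1,0,1⟩ k~>⟨0,1⟩
  e2=⟨0,0,1⟩ h~>⟨0,1,1⟩ k~>⟨1,1⟩
  composite₂ = [1 0 1; 0 1 1]
Equal? equal; square commutes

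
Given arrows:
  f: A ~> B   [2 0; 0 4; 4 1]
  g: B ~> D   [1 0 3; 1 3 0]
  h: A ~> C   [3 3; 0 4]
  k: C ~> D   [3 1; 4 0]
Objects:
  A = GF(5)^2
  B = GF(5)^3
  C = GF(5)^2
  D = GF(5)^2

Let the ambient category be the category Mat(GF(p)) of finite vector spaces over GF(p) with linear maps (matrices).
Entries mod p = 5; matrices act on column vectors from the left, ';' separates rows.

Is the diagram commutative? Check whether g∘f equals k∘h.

1) trace f;g:
  e0=(1,0) f~>(2,0,4) g~>(4,2)
  e1=(0,1) f~>(0,4,1) g~>(3,2)
  ⟦path⟧₁ = [4 3; 2 2]
2) trace h;k:
  e0=(1,0) h~>(3,0) k~>(4,2)
  e1=(0,1) h~>(3,4) k~>(3,2)
  ⟦path⟧₂ = [4 3; 2 2]
Equal? equal; square commutes

Answer: COMMUTES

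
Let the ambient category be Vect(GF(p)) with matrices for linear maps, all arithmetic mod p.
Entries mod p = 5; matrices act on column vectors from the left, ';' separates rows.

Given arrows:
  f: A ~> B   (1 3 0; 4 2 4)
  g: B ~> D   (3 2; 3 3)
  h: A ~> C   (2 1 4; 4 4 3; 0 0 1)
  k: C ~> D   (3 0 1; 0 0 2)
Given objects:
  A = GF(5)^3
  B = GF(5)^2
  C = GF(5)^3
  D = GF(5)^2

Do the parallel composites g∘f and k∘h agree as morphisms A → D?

Answer: COMMUTES

Work:
Along f;g (path 1):
  e0=(1,0,0) f~>(1,4) g~>(1,0)
  e1=(0,1,0) f~>(3,2) g~>(3,0)
  e2=(0,0,1) f~>(0,4) g~>(3,2)
  composite₁ = (1 3 3; 0 0 2)
Along h;k (path 2):
  e0=(1,0,0) h~>(2,4,0) k~>(1,0)
  e1=(0,1,0) h~>(1,4,0) k~>(3,0)
  e2=(0,0,1) h~>(4,3,1) k~>(3,2)
  composite₂ = (1 3 3; 0 0 2)
Equal? YES — commutes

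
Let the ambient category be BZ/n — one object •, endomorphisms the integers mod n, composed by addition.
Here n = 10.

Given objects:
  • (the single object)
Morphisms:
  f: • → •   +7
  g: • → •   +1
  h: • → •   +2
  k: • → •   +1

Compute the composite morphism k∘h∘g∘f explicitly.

Answer: +1

Trace:
  0 +7≡7 +1≡8 +2≡0 +1≡1  (mod 10)
result: +1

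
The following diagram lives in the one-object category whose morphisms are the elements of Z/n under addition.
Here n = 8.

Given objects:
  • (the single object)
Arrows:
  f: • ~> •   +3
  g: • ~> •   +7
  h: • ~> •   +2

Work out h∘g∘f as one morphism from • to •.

Answer: +4

Work:
  0 +3≡3 +7≡2 +2≡4  (mod 8)
composite: +4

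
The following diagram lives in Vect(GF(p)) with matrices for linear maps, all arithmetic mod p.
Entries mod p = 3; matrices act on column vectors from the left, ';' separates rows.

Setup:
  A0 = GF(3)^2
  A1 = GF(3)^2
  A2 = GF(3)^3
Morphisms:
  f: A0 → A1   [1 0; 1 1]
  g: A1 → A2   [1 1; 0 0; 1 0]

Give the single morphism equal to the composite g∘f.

Answer: [2 1; 0 0; 1 0]

Trace:
  e0=[1,0] f→[1,1] g→[2,0,1]
  e1=[0,1] f→[0,1] g→[1,0,0]
⟦path⟧: [2 1; 0 0; 1 0]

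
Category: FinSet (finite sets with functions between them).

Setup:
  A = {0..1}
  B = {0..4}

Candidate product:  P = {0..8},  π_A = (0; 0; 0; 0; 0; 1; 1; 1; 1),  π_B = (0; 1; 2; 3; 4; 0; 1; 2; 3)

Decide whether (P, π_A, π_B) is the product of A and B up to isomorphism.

Answer: NOT A VALID PRODUCT — |P|=9 ≠ |A|·|B|=10

Derivation:
|A|·|B| = 2·5 = 10;  |P| = 9
  → cardinalities differ; no bijection possible.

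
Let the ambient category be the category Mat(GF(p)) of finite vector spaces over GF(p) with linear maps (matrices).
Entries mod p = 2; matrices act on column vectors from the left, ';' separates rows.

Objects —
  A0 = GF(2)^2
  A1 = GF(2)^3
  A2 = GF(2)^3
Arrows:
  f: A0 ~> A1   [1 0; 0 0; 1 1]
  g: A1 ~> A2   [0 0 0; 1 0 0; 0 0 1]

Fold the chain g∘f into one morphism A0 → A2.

  e0=(1,0) f~>(1,0,1) g~>(0,1,1)
  e1=(0,1) f~>(0,0,1) g~>(0,0,1)
result: [0 0; 1 0; 1 1]

Answer: [0 0; 1 0; 1 1]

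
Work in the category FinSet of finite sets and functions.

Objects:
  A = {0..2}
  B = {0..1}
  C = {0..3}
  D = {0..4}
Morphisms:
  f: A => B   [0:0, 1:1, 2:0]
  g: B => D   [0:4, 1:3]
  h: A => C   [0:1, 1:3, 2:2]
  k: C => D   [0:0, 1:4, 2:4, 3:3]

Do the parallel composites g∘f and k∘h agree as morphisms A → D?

1) trace f;g:
  0 f=>0 g=>4
  1 f=>1 g=>3
  2 f=>0 g=>4
  result₁ = [0:4, 1:3, 2:4]
2) trace h;k:
  0 h=>1 k=>4
  1 h=>3 k=>3
  2 h=>2 k=>4
  result₂ = [0:4, 1:3, 2:4]
Equal? equal; square commutes

Answer: COMMUTES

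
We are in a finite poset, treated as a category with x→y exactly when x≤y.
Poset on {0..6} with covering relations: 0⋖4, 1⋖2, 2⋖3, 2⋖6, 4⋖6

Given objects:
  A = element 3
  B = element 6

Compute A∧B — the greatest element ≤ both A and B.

Lower bounds of A=3 and B=6: {1,2}
  1 ≤ 2
  2 ≤ 2
glb = 2

Answer: A∧B = 2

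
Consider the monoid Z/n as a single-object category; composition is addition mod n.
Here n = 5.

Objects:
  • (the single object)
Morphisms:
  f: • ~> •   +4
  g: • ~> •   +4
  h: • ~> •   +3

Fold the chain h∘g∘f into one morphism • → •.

Answer: +1

Trace:
  0 +4≡4 +4≡3 +3≡1  (mod 5)
composite: +1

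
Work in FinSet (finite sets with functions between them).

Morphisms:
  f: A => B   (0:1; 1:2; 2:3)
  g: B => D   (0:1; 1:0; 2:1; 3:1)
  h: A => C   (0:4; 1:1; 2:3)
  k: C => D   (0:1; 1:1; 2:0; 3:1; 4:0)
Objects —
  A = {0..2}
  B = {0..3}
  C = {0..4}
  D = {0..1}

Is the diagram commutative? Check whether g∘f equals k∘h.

Along f;g (path 1):
  0 f=>1 g=>0
  1 f=>2 g=>1
  2 f=>3 g=>1
  composite₁ = (0:0; 1:1; 2:1)
Along h;k (path 2):
  0 h=>4 k=>0
  1 h=>1 k=>1
  2 h=>3 k=>1
  composite₂ = (0:0; 1:1; 2:1)
Equal? same morphism ✓

Answer: COMMUTES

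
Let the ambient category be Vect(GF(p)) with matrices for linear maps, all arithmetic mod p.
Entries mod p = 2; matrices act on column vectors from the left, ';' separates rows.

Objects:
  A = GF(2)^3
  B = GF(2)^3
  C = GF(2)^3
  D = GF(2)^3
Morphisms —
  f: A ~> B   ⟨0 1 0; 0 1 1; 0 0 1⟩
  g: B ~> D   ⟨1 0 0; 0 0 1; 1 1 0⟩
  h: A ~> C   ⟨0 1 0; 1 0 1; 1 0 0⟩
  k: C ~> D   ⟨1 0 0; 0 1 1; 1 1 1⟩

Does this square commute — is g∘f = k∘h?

Path 1 = f;g:
  e0=(1,0,0) f~>(0,0,0) g~>(0,0,0)
  e1=(0,1,0) f~>(1,1,0) g~>(1,0,0)
  e2=(0,0,1) f~>(0,1,1) g~>(0,1,1)
  result₁ = ⟨0 1 0; 0 0 1; 0 0 1⟩
Path 2 = h;k:
  e0=(1,0,0) h~>(0,1,1) k~>(0,0,0)
  e1=(0,1,0) h~>(1,0,0) k~>(1,0,1)
  e2=(0,0,1) h~>(0,1,0) k~>(0,1,1)
  result₂ = ⟨0 1 0; 0 0 1; 0 1 1⟩
Equal? differ; not commutative

Answer: DOES NOT COMMUTE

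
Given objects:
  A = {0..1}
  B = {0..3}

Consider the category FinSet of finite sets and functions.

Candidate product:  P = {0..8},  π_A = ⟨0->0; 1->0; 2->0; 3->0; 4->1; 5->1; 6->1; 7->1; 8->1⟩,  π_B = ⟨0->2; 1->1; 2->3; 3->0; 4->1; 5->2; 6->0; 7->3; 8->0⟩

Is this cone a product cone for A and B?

Answer: NOT A VALID PRODUCT — |P|=9 ≠ |A|·|B|=8

Trace:
|A|·|B| = 2·4 = 8;  |P| = 9
  → cardinalities differ; no bijection possible.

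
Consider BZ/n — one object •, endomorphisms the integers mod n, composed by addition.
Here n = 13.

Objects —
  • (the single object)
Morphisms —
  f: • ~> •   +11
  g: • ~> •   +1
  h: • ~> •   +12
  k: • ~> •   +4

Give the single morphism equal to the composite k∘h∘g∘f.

Answer: +2

Derivation:
  0 +11≡11 +1≡12 +12≡11 +4≡2  (mod 13)
⟦path⟧: +2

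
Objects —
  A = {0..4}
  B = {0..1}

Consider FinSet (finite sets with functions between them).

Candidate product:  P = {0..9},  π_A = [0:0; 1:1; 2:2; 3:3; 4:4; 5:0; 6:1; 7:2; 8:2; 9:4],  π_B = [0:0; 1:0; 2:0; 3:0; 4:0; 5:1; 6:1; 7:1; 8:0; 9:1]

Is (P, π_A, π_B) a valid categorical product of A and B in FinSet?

|A|·|B| = 5·2 = 10;  |P| = 10
Check the pairing map k ↦ (π_A(k), π_B(k)):
  0 : (0,0)
  1 : (1,0)
  2 : (2,0)
  3 : (3,0)
  4 : (4,0)
  5 : (0,1)
  6 : (1,1)
  7 : (2,1)
  8 : (2,0)  ✗ repeats pair of k=2
  9 : (4,1)
distinct pairs in image: 9 / 10 needed
  → (2,0) hit at k=2 and k=8

Answer: NOT A VALID PRODUCT — duplicate pair at indices 2,8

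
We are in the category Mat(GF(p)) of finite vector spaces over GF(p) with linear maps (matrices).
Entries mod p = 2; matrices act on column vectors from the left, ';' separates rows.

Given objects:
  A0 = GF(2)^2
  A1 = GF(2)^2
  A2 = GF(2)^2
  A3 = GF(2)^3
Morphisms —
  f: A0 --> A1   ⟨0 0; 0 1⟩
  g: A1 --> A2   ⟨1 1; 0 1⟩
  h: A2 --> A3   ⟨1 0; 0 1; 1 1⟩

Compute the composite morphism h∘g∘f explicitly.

  e0=⟨1,0⟩ f-->⟨0,0⟩ g-->⟨0,0⟩ h-->⟨0,0,0⟩
  e1=⟨0,1⟩ f-->⟨0,1⟩ g-->⟨1,1⟩ h-->⟨1,1,0⟩
⟦path⟧: ⟨0 1; 0 1; 0 0⟩

Answer: ⟨0 1; 0 1; 0 0⟩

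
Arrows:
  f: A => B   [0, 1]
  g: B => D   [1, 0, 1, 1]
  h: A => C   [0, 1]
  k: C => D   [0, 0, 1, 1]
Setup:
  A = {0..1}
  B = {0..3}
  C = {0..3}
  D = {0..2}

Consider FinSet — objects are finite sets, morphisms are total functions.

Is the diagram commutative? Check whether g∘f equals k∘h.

Answer: DOES NOT COMMUTE

Derivation:
Path 1 = f;g:
  0 f=>0 g=>1
  1 f=>1 g=>0
  ⟦path⟧₁ = [1, 0]
Path 2 = h;k:
  0 h=>0 k=>0
  1 h=>1 k=>0
  ⟦path⟧₂ = [0, 0]
Equal? NO — does not commute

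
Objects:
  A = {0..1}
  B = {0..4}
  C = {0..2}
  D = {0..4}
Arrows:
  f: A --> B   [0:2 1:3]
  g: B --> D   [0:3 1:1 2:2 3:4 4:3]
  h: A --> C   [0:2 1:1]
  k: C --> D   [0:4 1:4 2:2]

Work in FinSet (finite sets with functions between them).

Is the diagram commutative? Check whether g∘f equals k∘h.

Answer: COMMUTES

Trace:
Along f;g (path 1):
  0 f-->2 g-->2
  1 f-->3 g-->4
  composite₁ = [0:2 1:4]
Along h;k (path 2):
  0 h-->2 k-->2
  1 h-->1 k-->4
  composite₂ = [0:2 1:4]
Equal? same morphism ✓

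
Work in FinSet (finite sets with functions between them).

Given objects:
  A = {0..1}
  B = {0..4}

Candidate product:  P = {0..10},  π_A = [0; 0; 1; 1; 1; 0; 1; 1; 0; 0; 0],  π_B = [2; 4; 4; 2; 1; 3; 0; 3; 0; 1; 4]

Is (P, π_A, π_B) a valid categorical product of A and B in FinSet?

Answer: NOT A VALID PRODUCT — |P|=11 ≠ |A|·|B|=10

Trace:
|A|·|B| = 2·5 = 10;  |P| = 11
  → cardinalities differ; no bijection possible.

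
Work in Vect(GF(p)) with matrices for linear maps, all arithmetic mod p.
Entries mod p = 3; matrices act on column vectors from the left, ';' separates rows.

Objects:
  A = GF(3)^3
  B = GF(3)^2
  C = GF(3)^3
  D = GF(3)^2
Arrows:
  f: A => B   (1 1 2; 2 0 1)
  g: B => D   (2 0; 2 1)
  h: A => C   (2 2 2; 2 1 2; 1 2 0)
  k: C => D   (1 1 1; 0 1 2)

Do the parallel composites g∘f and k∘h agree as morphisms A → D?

Answer: COMMUTES

Work:
Path 1 = f;g:
  e0=(1,0,0) f=>(1,2) g=>(2,1)
  e1=(0,1,0) f=>(1,0) g=>(2,2)
  e2=(0,0,1) f=>(2,1) g=>(1,2)
  composite₁ = (2 2 1; 1 2 2)
Path 2 = h;k:
  e0=(1,0,0) h=>(2,2,1) k=>(2,1)
  e1=(0,1,0) h=>(2,1,2) k=>(2,2)
  e2=(0,0,1) h=>(2,2,0) k=>(1,2)
  composite₂ = (2 2 1; 1 2 2)
Equal? equal; square commutes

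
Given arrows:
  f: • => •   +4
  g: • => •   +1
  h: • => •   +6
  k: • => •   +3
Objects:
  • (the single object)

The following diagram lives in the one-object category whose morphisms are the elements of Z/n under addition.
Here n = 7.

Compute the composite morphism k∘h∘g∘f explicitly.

Answer: +0

Trace:
  0 +4≡4 +1≡5 +6≡4 +3≡0  (mod 7)
composite: +0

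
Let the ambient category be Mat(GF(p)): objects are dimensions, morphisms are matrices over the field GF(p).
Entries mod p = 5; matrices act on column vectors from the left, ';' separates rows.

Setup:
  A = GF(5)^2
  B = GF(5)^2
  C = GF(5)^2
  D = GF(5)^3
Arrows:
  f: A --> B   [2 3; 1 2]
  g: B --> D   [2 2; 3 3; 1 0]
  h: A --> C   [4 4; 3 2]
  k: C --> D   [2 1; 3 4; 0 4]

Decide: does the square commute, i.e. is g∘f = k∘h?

Along f;g (path 1):
  e0=[1,0] f-->[2,1] g-->[1,4,2]
  e1=[0,1] f-->[3,2] g-->[0,0,3]
  ⟦path⟧₁ = [1 0; 4 0; 2 3]
Along h;k (path 2):
  e0=[1,0] h-->[4,3] k-->[1,4,2]
  e1=[0,1] h-->[4,2] k-->[0,0,3]
  ⟦path⟧₂ = [1 0; 4 0; 2 3]
Equal? YES — commutes

Answer: COMMUTES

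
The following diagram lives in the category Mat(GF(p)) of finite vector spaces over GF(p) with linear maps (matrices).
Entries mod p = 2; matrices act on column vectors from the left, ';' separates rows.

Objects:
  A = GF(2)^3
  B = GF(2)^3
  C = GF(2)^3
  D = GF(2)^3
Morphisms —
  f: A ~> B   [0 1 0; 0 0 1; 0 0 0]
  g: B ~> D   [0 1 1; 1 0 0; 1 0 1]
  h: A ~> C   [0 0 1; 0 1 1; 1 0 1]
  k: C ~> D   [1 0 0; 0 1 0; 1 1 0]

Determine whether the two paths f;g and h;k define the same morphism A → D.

Along f;g (path 1):
  e0=⟨1,0,0⟩ f~>⟨0,0,0⟩ g~>⟨0,0,0⟩
  e1=⟨0,1,0⟩ f~>⟨1,0,0⟩ g~>⟨0,1,1⟩
  e2=⟨0,0,1⟩ f~>⟨0,1,0⟩ g~>⟨1,0,0⟩
  result₁ = [0 0 1; 0 1 0; 0 1 0]
Along h;k (path 2):
  e0=⟨1,0,0⟩ h~>⟨0,0,1⟩ k~>⟨0,0,0⟩
  e1=⟨0,1,0⟩ h~>⟨0,1,0⟩ k~>⟨0,1,1⟩
  e2=⟨0,0,1⟩ h~>⟨1,1,1⟩ k~>⟨1,1,0⟩
  result₂ = [0 0 1; 0 1 1; 0 1 0]
Equal? NO — does not commute

Answer: DOES NOT COMMUTE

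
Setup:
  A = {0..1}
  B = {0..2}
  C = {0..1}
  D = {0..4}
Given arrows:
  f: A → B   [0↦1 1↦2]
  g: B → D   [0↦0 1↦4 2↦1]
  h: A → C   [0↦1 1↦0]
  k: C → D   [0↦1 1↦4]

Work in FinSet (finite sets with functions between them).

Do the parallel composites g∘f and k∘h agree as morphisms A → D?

Along f;g (path 1):
  0 f→1 g→4
  1 f→2 g→1
  result₁ = [0↦4 1↦1]
Along h;k (path 2):
  0 h→1 k→4
  1 h→0 k→1
  result₂ = [0↦4 1↦1]
Equal? equal; square commutes

Answer: COMMUTES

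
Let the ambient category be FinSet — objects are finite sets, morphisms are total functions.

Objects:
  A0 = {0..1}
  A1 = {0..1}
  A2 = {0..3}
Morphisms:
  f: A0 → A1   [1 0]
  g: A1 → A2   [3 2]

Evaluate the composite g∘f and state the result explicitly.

  0 f→1 g→2
  1 f→0 g→3
result: [2 3]

Answer: [2 3]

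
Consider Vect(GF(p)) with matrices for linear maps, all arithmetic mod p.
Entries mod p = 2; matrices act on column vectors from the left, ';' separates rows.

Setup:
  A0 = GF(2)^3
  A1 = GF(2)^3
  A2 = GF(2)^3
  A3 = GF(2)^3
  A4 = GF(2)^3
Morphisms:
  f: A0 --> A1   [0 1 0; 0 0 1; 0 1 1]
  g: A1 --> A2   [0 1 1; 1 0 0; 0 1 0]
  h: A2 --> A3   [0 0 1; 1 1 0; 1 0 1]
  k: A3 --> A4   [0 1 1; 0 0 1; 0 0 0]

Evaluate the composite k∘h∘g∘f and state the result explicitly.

Answer: [0 1 1; 0 1 1; 0 0 0]

Derivation:
  e0=[1,0,0] f-->[0,0,0] g-->[0,0,0] h-->[0,0,0] k-->[0,0,0]
  e1=[0,1,0] f-->[1,0,1] g-->[1,1,0] h-->[0,0,1] k-->[1,1,0]
  e2=[0,0,1] f-->[0,1,1] g-->[0,0,1] h-->[1,0,1] k-->[1,1,0]
composite: [0 1 1; 0 1 1; 0 0 0]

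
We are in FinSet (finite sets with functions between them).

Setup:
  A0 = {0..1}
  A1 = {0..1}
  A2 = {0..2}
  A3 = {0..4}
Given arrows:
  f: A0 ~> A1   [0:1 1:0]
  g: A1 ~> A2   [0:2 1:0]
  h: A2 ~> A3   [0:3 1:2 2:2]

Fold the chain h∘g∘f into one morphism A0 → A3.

  0 f~>1 g~>0 h~>3
  1 f~>0 g~>2 h~>2
⟦path⟧: [0:3 1:2]

Answer: [0:3 1:2]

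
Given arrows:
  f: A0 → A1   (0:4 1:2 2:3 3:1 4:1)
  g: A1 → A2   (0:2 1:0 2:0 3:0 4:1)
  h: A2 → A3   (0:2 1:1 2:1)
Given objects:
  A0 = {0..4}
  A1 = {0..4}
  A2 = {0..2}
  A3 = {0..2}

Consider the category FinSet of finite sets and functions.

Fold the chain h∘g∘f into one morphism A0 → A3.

  0 f→4 g→1 h→1
  1 f→2 g→0 h→2
  2 f→3 g→0 h→2
  3 f→1 g→0 h→2
  4 f→1 g→0 h→2
⟦path⟧: (0:1 1:2 2:2 3:2 4:2)

Answer: (0:1 1:2 2:2 3:2 4:2)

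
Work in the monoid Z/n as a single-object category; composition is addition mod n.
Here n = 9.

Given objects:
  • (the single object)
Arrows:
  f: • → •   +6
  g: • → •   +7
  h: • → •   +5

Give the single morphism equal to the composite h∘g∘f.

Answer: +0

Derivation:
  0 +6≡6 +7≡4 +5≡0  (mod 9)
composite: +0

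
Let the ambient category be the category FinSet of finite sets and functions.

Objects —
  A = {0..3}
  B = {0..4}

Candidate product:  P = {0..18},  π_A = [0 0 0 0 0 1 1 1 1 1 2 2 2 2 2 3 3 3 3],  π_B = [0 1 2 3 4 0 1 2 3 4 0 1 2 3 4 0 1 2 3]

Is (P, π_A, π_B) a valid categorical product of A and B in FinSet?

Answer: NOT A VALID PRODUCT — |P|=19 ≠ |A|·|B|=20

Work:
|A|·|B| = 4·5 = 20;  |P| = 19
  → cardinalities differ; no bijection possible.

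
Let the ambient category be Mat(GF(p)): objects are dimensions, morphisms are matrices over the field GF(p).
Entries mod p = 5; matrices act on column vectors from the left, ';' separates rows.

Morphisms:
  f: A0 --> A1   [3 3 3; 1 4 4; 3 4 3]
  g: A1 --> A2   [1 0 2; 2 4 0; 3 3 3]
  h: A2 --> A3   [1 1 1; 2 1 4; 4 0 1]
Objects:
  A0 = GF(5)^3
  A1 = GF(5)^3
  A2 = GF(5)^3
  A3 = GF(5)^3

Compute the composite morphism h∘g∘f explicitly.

Answer: [0 1 1; 2 1 0; 2 2 1]

Derivation:
  e0=[1,0,0] f-->[3,1,3] g-->[4,0,1] h-->[0,2,2]
  e1=[0,1,0] f-->[3,4,4] g-->[1,2,3] h-->[1,1,2]
  e2=[0,0,1] f-->[3,4,3] g-->[4,2,0] h-->[1,0,1]
⟦path⟧: [0 1 1; 2 1 0; 2 2 1]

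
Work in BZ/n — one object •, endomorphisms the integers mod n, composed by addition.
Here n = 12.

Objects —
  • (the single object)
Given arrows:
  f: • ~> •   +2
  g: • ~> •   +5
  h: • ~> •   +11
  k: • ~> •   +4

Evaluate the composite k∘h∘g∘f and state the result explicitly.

  0 +2≡2 +5≡7 +11≡6 +4≡10  (mod 12)
result: +10

Answer: +10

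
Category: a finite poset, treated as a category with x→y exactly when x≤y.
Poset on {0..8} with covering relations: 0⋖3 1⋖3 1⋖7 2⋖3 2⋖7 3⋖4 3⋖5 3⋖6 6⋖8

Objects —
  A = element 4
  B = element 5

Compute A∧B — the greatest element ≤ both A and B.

Answer: A∧B = 3

Trace:
Lower bounds of A=4 and B=5: {0,1,2,3}
  0 <= 3
  1 <= 3
  2 <= 3
  3 <= 3
glb = 3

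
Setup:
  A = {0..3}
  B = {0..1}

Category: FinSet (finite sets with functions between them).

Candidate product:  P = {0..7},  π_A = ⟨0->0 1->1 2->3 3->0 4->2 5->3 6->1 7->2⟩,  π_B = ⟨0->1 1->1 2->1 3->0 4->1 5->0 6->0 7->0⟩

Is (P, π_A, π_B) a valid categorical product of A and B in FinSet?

|A|·|B| = 4·2 = 8;  |P| = 8
Check the pairing map k ↦ (π_A(k), π_B(k)):
  0 -> (0,1)
  1 -> (1,1)
  2 -> (3,1)
  3 -> (0,0)
  4 -> (2,1)
  5 -> (3,0)
  6 -> (1,0)
  7 -> (2,0)
distinct pairs in image: 8 / 8 needed
  → bijection onto A×B; projections well-typed.

Answer: VALID PRODUCT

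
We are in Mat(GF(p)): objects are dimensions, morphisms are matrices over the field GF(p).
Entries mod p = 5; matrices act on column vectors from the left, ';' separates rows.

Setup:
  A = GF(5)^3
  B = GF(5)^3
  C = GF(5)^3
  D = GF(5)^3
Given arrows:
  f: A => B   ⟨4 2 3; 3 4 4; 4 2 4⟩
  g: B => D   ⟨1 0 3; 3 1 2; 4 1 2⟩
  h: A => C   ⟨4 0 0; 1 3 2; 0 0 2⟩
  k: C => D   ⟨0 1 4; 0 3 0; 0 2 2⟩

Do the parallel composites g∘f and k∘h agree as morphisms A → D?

Answer: DOES NOT COMMUTE

Work:
Along f;g (path 1):
  e0=⟨1,0,0⟩ f=>⟨4,3,4⟩ g=>⟨1,3,2⟩
  e1=⟨0,1,0⟩ f=>⟨2,4,2⟩ g=>⟨3,4,1⟩
  e2=⟨0,0,1⟩ f=>⟨3,4,4⟩ g=>⟨0,1,4⟩
  ⟦path⟧₁ = ⟨1 3 0; 3 4 1; 2 1 4⟩
Along h;k (path 2):
  e0=⟨1,0,0⟩ h=>⟨4,1,0⟩ k=>⟨1,3,2⟩
  e1=⟨0,1,0⟩ h=>⟨0,3,0⟩ k=>⟨3,4,1⟩
  e2=⟨0,0,1⟩ h=>⟨0,2,2⟩ k=>⟨0,1,3⟩
  ⟦path⟧₂ = ⟨1 3 0; 3 4 1; 2 1 3⟩
Equal? NO — does not commute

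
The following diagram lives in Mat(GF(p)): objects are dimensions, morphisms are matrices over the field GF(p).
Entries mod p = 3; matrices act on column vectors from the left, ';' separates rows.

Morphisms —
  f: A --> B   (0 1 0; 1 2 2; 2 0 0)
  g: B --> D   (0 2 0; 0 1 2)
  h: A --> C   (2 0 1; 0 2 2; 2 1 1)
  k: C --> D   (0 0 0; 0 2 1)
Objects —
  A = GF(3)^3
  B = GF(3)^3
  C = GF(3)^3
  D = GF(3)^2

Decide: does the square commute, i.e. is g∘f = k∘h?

Answer: DOES NOT COMMUTE

Work:
1) trace f;g:
  e0=⟨1,0,0⟩ f-->⟨0,1,2⟩ g-->⟨2,2⟩
  e1=⟨0,1,0⟩ f-->⟨1,2,0⟩ g-->⟨1,2⟩
  e2=⟨0,0,1⟩ f-->⟨0,2,0⟩ g-->⟨1,2⟩
  result₁ = (2 1 1; 2 2 2)
2) trace h;k:
  e0=⟨1,0,0⟩ h-->⟨2,0,2⟩ k-->⟨0,2⟩
  e1=⟨0,1,0⟩ h-->⟨0,2,1⟩ k-->⟨0,2⟩
  e2=⟨0,0,1⟩ h-->⟨1,2,1⟩ k-->⟨0,2⟩
  result₂ = (0 0 0; 2 2 2)
Equal? differ; not commutative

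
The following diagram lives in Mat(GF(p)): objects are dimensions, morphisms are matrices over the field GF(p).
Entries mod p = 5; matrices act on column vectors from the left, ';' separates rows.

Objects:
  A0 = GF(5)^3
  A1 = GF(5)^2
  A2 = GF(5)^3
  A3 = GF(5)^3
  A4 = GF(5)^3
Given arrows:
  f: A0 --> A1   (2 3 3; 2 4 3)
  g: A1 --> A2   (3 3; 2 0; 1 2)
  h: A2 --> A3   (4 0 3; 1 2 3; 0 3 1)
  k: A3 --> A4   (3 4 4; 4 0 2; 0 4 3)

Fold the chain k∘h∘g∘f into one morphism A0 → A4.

Answer: (2 1 3; 0 1 0; 1 1 4)

Trace:
  e0=[1,0,0] f-->[2,2] g-->[2,4,1] h-->[1,3,3] k-->[2,0,1]
  e1=[0,1,0] f-->[3,4] g-->[1,1,1] h-->[2,1,4] k-->[1,1,1]
  e2=[0,0,1] f-->[3,3] g-->[3,1,4] h-->[4,2,2] k-->[3,0,4]
⟦path⟧: (2 1 3; 0 1 0; 1 1 4)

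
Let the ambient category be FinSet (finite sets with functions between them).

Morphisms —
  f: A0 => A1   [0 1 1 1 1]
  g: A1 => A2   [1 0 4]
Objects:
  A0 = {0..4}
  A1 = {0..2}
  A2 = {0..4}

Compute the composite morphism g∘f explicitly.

Answer: [1 0 0 0 0]

Derivation:
  0 f=>0 g=>1
  1 f=>1 g=>0
  2 f=>1 g=>0
  3 f=>1 g=>0
  4 f=>1 g=>0
⟦path⟧: [1 0 0 0 0]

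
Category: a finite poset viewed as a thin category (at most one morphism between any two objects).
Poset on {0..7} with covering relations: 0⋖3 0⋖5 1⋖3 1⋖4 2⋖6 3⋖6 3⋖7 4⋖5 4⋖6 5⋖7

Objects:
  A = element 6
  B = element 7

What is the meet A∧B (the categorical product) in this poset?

Answer: NO MEET EXISTS

Derivation:
{x : x<=A ∧ x<=B} = {0,1,3,4}  (A=6, B=7)
  maximal lower bounds 3 and 4 are incomparable: neither 3<=4 nor 4<=3
→ no greatest lower bound exists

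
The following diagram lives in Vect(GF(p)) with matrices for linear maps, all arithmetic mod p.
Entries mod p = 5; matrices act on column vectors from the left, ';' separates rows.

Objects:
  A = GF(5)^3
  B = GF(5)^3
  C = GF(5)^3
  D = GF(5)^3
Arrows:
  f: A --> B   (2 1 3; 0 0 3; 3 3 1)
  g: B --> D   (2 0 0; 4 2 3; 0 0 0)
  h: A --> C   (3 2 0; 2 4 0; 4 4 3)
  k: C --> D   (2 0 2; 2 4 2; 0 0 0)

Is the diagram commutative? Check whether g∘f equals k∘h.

Answer: COMMUTES

Derivation:
Along f;g (path 1):
  e0=⟨1,0,0⟩ f-->⟨2,0,3⟩ g-->⟨4,2,0⟩
  e1=⟨0,1,0⟩ f-->⟨1,0,3⟩ g-->⟨2,3,0⟩
  e2=⟨0,0,1⟩ f-->⟨3,3,1⟩ g-->⟨1,1,0⟩
  ⟦path⟧₁ = (4 2 1; 2 3 1; 0 0 0)
Along h;k (path 2):
  e0=⟨1,0,0⟩ h-->⟨3,2,4⟩ k-->⟨4,2,0⟩
  e1=⟨0,1,0⟩ h-->⟨2,4,4⟩ k-->⟨2,3,0⟩
  e2=⟨0,0,1⟩ h-->⟨0,0,3⟩ k-->⟨1,1,0⟩
  ⟦path⟧₂ = (4 2 1; 2 3 1; 0 0 0)
Equal? YES — commutes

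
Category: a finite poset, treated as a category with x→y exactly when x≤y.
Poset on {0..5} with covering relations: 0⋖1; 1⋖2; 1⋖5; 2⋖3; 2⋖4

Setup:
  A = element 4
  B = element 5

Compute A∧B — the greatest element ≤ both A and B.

{x : x⊑A ∧ x⊑B} = {0,1}  (A=4, B=5)
  0 ⊑ 1
  1 ⊑ 1
glb = 1

Answer: A∧B = 1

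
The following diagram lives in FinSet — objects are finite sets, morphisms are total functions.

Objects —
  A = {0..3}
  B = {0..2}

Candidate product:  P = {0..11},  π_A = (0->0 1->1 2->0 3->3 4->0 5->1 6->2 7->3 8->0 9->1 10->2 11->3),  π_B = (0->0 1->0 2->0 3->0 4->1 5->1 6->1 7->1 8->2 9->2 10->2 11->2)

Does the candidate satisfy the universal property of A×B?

Answer: NOT A VALID PRODUCT — duplicate pair at indices 0,2

Work:
|A|·|B| = 4·3 = 12;  |P| = 12
Check the pairing map k ↦ (π_A(k), π_B(k)):
  0 -> (0,0)
  1 -> (1,0)
  2 -> (0,0)  ✗ repeats pair of k=0
  3 -> (3,0)
  4 -> (0,1)
  5 -> (1,1)
  6 -> (2,1)
  7 -> (3,1)
  8 -> (0,2)
  9 -> (1,2)
  10 -> (2,2)
  11 -> (3,2)
distinct pairs in image: 11 / 12 needed
  → (0,0) hit at k=0 and k=2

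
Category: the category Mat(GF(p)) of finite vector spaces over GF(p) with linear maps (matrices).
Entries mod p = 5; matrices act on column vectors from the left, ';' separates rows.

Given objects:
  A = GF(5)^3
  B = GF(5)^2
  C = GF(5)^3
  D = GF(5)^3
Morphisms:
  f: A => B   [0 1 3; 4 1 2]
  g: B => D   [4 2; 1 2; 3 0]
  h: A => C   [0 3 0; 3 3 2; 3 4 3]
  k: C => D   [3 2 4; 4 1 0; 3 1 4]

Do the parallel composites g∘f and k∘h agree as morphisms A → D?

Answer: DOES NOT COMMUTE

Trace:
Path 1 = f;g:
  e0=⟨1,0,0⟩ f=>⟨0,4⟩ g=>⟨3,3,0⟩
  e1=⟨0,1,0⟩ f=>⟨1,1⟩ g=>⟨1,3,3⟩
  e2=⟨0,0,1⟩ f=>⟨3,2⟩ g=>⟨1,2,4⟩
  result₁ = [3 1 1; 3 3 2; 0 3 4]
Path 2 = h;k:
  e0=⟨1,0,0⟩ h=>⟨0,3,3⟩ k=>⟨3,3,0⟩
  e1=⟨0,1,0⟩ h=>⟨3,3,4⟩ k=>⟨1,0,3⟩
  e2=⟨0,0,1⟩ h=>⟨0,2,3⟩ k=>⟨1,2,4⟩
  result₂ = [3 1 1; 3 0 2; 0 3 4]
Equal? differ; not commutative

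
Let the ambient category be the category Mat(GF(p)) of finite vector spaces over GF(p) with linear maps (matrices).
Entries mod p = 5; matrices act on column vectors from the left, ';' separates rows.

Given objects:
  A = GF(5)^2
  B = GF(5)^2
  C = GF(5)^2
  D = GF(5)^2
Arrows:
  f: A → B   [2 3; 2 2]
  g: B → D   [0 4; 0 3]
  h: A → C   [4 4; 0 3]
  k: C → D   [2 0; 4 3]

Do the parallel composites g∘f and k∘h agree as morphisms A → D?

Along f;g (path 1):
  e0=⟨1,0⟩ f→⟨2,2⟩ g→⟨3,1⟩
  e1=⟨0,1⟩ f→⟨3,2⟩ g→⟨3,1⟩
  composite₁ = [3 3; 1 1]
Along h;k (path 2):
  e0=⟨1,0⟩ h→⟨4,0⟩ k→⟨3,1⟩
  e1=⟨0,1⟩ h→⟨4,3⟩ k→⟨3,0⟩
  composite₂ = [3 3; 1 0]
Equal? differ; not commutative

Answer: DOES NOT COMMUTE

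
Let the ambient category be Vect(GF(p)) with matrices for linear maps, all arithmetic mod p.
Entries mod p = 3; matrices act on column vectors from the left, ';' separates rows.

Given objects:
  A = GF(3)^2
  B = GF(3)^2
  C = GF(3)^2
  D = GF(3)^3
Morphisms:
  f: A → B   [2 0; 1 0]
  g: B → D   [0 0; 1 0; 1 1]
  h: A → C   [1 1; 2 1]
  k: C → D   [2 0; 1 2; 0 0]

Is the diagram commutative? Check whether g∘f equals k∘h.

Answer: DOES NOT COMMUTE

Derivation:
Path 1 = f;g:
  e0=[1,0] f→[2,1] g→[0,2,0]
  e1=[0,1] f→[0,0] g→[0,0,0]
  ⟦path⟧₁ = [0 0; 2 0; 0 0]
Path 2 = h;k:
  e0=[1,0] h→[1,2] k→[2,2,0]
  e1=[0,1] h→[1,1] k→[2,0,0]
  ⟦path⟧₂ = [2 2; 2 0; 0 0]
Equal? distinct morphisms ✗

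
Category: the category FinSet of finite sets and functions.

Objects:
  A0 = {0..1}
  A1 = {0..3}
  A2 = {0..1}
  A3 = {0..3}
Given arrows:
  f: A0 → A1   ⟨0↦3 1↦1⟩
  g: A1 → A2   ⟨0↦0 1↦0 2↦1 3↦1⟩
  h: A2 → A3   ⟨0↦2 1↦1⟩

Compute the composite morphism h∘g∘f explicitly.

  0 f→3 g→1 h→1
  1 f→1 g→0 h→2
⟦path⟧: ⟨0↦1 1↦2⟩

Answer: ⟨0↦1 1↦2⟩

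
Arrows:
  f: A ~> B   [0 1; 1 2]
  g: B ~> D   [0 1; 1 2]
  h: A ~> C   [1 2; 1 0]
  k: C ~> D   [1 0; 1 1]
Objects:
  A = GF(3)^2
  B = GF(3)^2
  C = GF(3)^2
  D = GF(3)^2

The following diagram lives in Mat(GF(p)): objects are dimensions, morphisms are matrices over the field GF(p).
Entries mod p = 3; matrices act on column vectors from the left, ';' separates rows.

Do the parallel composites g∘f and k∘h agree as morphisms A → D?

Along f;g (path 1):
  e0=(1,0) f~>(0,1) g~>(1,2)
  e1=(0,1) f~>(1,2) g~>(2,2)
  result₁ = [1 2; 2 2]
Along h;k (path 2):
  e0=(1,0) h~>(1,1) k~>(1,2)
  e1=(0,1) h~>(2,0) k~>(2,2)
  result₂ = [1 2; 2 2]
Equal? same morphism ✓

Answer: COMMUTES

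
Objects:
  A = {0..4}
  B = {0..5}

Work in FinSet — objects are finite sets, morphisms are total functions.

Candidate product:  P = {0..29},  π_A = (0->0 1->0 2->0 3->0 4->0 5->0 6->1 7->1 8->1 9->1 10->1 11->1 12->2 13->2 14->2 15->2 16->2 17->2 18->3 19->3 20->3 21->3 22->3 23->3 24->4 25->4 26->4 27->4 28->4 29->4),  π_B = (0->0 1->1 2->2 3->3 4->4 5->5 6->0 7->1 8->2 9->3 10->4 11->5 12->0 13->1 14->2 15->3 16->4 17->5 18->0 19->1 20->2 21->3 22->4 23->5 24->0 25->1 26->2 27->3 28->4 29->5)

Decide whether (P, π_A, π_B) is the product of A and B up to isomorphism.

|A|·|B| = 5·6 = 30;  |P| = 30
Check the pairing map k ↦ (π_A(k), π_B(k)):
  0 -> (0,0)
  1 -> (0,1)
  2 -> (0,2)
  3 -> (0,3)
  4 -> (0,4)
  5 -> (0,5)
  6 -> (1,0)
  7 -> (1,1)
  8 -> (1,2)
  9 -> (1,3)
  10 -> (1,4)
  11 -> (1,5)
  12 -> (2,0)
  13 -> (2,1)
  14 -> (2,2)
  15 -> (2,3)
  16 -> (2,4)
  17 -> (2,5)
  18 -> (3,0)
  19 -> (3,1)
  20 -> (3,2)
  21 -> (3,3)
  22 -> (3,4)
  23 -> (3,5)
  24 -> (4,0)
  25 -> (4,1)
  26 -> (4,2)
  27 -> (4,3)
  28 -> (4,4)
  29 -> (4,5)
distinct pairs in image: 30 / 30 needed
  → bijection onto A×B; projections well-typed.

Answer: VALID PRODUCT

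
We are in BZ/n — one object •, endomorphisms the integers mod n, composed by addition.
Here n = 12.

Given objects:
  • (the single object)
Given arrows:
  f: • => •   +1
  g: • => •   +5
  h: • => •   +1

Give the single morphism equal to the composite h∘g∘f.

Answer: +7

Derivation:
  0 +1≡1 +5≡6 +1≡7  (mod 12)
composite: +7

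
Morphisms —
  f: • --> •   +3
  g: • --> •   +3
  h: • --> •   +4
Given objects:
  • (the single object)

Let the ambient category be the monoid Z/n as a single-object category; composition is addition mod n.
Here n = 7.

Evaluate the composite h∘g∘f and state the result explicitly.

  0 +3≡3 +3≡6 +4≡3  (mod 7)
result: +3

Answer: +3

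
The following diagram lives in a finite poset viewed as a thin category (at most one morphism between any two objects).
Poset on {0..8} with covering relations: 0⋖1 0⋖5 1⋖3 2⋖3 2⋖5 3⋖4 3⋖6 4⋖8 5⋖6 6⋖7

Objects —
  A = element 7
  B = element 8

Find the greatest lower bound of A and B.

Answer: A∧B = 3

Trace:
Common predecessors of 7,8: {0,1,2,3}
  0 <= 3
  1 <= 3
  2 <= 3
  3 <= 3
glb = 3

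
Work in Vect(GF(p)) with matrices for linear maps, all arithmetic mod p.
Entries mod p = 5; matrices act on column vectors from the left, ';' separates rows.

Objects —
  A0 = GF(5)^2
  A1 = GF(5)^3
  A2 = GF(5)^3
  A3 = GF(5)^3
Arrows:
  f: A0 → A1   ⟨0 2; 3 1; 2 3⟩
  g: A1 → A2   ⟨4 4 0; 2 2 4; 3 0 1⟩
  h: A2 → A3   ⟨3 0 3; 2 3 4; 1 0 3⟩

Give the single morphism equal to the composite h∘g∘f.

Answer: ⟨2 3; 4 4; 3 4⟩

Work:
  e0=(1,0) f→(0,3,2) g→(2,4,2) h→(2,4,3)
  e1=(0,1) f→(2,1,3) g→(2,3,4) h→(3,4,4)
⟦path⟧: ⟨2 3; 4 4; 3 4⟩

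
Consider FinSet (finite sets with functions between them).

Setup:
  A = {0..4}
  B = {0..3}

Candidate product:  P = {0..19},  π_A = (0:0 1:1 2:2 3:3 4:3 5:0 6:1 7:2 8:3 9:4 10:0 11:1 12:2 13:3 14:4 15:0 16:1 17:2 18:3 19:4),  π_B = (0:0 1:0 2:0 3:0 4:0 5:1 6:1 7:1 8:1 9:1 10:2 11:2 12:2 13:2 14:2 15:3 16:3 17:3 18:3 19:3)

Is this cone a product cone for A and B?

Answer: NOT A VALID PRODUCT — duplicate pair at indices 3,4

Derivation:
|A|·|B| = 5·4 = 20;  |P| = 20
Check the pairing map k ↦ (π_A(k), π_B(k)):
  0 : (0,0)
  1 : (1,0)
  2 : (2,0)
  3 : (3,0)
  4 : (3,0)  ✗ repeats pair of k=3
  5 : (0,1)
  6 : (1,1)
  7 : (2,1)
  8 : (3,1)
  9 : (4,1)
  10 : (0,2)
  11 : (1,2)
  12 : (2,2)
  13 : (3,2)
  14 : (4,2)
  15 : (0,3)
  16 : (1,3)
  17 : (2,3)
  18 : (3,3)
  19 : (4,3)
distinct pairs in image: 19 / 20 needed
  → (3,0) hit at k=3 and k=4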